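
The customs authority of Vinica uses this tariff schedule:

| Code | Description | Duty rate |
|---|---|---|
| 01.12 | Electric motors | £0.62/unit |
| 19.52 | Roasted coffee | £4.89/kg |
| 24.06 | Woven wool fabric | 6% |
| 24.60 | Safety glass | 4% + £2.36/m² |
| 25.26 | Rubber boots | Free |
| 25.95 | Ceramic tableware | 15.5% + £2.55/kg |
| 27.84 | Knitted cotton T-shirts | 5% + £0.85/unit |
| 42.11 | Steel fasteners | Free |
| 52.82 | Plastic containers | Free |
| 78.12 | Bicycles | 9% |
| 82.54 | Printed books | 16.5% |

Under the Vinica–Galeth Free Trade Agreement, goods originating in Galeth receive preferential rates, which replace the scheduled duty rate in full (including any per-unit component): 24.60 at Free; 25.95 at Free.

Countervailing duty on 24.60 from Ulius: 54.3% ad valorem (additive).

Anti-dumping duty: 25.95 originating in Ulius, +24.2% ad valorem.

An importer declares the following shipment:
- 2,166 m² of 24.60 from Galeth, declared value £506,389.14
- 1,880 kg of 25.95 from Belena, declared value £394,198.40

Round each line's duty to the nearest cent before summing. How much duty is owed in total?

£65,894.75

Line 1 (24.60, Galeth, 2,166 m², £506,389.14):
Base rate for 24.60 is 4% + £2.36/m².
Origin Galeth qualifies under the Vinica–Galeth agreement and 24.60 is covered: preferential rate Free applies instead.
The additional-duty order on 24.60 targets Ulius, not Galeth; it does not apply.
Duty = £506,389.14 × 0% = £0.00.
Line 2 (25.95, Belena, 1,880 kg, £394,198.40):
Base rate for 25.95 is 15.5% + £2.55/kg.
25.95 has an FTA preferential rate, but origin Belena is not Galeth; base rate stands.
The additional-duty order on 25.95 targets Ulius, not Belena; it does not apply.
Duty = £394,198.40 × 15.5% + 1,880 × £2.55 = £65,894.75.
Total = £0.00 + £65,894.75 = £65,894.75.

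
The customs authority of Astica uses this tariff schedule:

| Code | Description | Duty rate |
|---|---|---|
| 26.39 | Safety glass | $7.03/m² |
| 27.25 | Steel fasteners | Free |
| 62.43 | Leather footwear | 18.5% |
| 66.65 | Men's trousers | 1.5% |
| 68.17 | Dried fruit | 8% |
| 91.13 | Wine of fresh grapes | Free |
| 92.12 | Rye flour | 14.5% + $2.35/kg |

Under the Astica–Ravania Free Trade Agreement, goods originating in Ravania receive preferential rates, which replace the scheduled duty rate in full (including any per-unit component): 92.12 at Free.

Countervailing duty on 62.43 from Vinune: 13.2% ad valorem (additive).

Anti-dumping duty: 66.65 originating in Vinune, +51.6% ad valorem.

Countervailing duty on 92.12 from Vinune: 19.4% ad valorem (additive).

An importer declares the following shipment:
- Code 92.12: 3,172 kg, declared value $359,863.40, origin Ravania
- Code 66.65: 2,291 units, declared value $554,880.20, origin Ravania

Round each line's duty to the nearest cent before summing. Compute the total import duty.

Line 1 (92.12, Ravania, 3,172 kg, $359,863.40):
Base rate for 92.12 is 14.5% + $2.35/kg.
Origin Ravania qualifies under the Astica–Ravania agreement and 92.12 is covered: preferential rate Free applies instead.
The additional-duty order on 92.12 targets Vinune, not Ravania; it does not apply.
Duty = $359,863.40 × 0% = $0.00.
Line 2 (66.65, Ravania, 2,291 units, $554,880.20):
Base rate for 66.65 is 1.5%.
Origin Ravania is the FTA partner but 66.65 is not on the preference list; base rate stands.
The additional-duty order on 66.65 targets Vinune, not Ravania; it does not apply.
Duty = $554,880.20 × 1.5% = $8,323.20.
Total = $0.00 + $8,323.20 = $8,323.20.

$8,323.20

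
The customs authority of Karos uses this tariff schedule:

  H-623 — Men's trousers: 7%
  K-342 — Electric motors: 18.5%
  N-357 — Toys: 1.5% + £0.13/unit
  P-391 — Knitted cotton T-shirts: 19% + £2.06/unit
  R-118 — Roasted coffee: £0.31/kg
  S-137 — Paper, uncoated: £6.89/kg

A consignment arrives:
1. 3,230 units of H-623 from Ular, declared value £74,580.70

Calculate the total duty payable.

Line 1 (H-623, Ular, 3,230 units, £74,580.70):
Base rate for H-623 is 7%.
Duty = £74,580.70 × 7% = £5,220.65.

£5,220.65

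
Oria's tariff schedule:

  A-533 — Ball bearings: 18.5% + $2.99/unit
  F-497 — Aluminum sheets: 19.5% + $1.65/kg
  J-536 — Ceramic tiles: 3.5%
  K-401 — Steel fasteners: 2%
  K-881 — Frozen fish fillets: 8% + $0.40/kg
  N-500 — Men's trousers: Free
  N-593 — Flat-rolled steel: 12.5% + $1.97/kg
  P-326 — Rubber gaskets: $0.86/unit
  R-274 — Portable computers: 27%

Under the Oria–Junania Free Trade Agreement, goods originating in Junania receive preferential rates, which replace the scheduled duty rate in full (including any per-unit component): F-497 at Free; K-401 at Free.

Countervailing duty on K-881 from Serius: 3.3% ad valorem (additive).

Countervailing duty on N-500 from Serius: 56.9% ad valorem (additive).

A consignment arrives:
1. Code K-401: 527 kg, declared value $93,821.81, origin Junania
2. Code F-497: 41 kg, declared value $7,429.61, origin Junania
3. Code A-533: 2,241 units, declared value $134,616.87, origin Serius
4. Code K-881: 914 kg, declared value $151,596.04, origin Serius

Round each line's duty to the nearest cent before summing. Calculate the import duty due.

Line 1 (K-401, Junania, 527 kg, $93,821.81):
Base rate for K-401 is 2%.
Origin Junania qualifies under the Oria–Junania agreement and K-401 is covered: preferential rate Free applies instead.
Duty = $93,821.81 × 0% = $0.00.
Line 2 (F-497, Junania, 41 kg, $7,429.61):
Base rate for F-497 is 19.5% + $1.65/kg.
Origin Junania qualifies under the Oria–Junania agreement and F-497 is covered: preferential rate Free applies instead.
Duty = $7,429.61 × 0% = $0.00.
Line 3 (A-533, Serius, 2,241 units, $134,616.87):
Base rate for A-533 is 18.5% + $2.99/unit.
Duty = $134,616.87 × 18.5% + 2,241 × $2.99 = $31,604.71.
Line 4 (K-881, Serius, 914 kg, $151,596.04):
Base rate for K-881 is 8% + $0.40/kg.
Additional duty on K-881 from Serius: +3.3%. Applied ad valorem rate: 8% + 3.3% = 11.3%.
Duty = $151,596.04 × 11.3% + 914 × $0.40 = $17,495.95.
Total = $0.00 + $0.00 + $31,604.71 + $17,495.95 = $49,100.66.

$49,100.66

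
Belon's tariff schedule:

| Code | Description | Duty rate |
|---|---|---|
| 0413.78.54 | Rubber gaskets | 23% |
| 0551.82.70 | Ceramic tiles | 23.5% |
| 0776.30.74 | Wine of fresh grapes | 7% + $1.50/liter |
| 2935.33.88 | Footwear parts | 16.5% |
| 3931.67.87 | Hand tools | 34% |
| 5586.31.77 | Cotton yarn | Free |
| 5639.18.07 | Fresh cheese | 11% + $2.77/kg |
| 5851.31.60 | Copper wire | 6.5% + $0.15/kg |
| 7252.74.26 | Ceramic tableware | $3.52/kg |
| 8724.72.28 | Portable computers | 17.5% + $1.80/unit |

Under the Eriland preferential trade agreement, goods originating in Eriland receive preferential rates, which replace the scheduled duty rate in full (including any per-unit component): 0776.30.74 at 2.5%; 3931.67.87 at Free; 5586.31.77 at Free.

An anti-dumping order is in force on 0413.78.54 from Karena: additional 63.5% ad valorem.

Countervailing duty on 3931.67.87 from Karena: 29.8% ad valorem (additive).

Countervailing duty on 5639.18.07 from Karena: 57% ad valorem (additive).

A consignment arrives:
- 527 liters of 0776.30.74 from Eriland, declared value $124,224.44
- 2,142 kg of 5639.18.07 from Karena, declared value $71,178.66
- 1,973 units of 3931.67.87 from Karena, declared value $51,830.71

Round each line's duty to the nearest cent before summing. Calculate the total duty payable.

$90,508.43

Line 1 (0776.30.74, Eriland, 527 liters, $124,224.44):
Base rate for 0776.30.74 is 7% + $1.50/liter.
Origin Eriland qualifies under the Belon–Eriland agreement and 0776.30.74 is covered: preferential rate 2.5% applies instead.
Duty = $124,224.44 × 2.5% = $3,105.61.
Line 2 (5639.18.07, Karena, 2,142 kg, $71,178.66):
Base rate for 5639.18.07 is 11% + $2.77/kg.
Additional duty on 5639.18.07 from Karena: +57%. Applied ad valorem rate: 11% + 57% = 68%.
Duty = $71,178.66 × 68% + 2,142 × $2.77 = $54,334.83.
Line 3 (3931.67.87, Karena, 1,973 units, $51,830.71):
Base rate for 3931.67.87 is 34%.
3931.67.87 has an FTA preferential rate, but origin Karena is not Eriland; base rate stands.
Additional duty on 3931.67.87 from Karena: +29.8%. Applied ad valorem rate: 34% + 29.8% = 63.8%.
Duty = $51,830.71 × 63.8% = $33,067.99.
Total = $3,105.61 + $54,334.83 + $33,067.99 = $90,508.43.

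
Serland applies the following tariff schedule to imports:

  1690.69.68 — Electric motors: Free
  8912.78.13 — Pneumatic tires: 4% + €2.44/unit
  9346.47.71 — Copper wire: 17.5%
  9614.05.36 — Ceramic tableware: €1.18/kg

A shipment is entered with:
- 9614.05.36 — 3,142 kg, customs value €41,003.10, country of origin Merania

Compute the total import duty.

Line 1 (9614.05.36, Merania, 3,142 kg, €41,003.10):
Base rate for 9614.05.36 is €1.18/kg.
Duty = 3,142 × €1.18 = €3,707.56.

€3,707.56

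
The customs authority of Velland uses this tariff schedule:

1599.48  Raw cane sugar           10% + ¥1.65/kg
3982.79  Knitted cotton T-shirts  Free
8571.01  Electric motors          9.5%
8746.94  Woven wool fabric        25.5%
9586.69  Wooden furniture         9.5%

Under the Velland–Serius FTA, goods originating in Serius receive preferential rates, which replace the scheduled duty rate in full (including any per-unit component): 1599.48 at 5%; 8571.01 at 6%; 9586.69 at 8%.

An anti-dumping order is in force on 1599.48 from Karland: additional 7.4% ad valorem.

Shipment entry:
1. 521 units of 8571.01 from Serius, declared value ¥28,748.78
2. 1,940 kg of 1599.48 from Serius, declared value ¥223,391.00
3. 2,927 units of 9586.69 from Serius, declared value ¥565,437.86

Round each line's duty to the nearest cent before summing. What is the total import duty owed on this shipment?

Line 1 (8571.01, Serius, 521 units, ¥28,748.78):
Base rate for 8571.01 is 9.5%.
Origin Serius qualifies under the Velland–Serius agreement and 8571.01 is covered: preferential rate 6% applies instead.
Duty = ¥28,748.78 × 6% = ¥1,724.93.
Line 2 (1599.48, Serius, 1,940 kg, ¥223,391.00):
Base rate for 1599.48 is 10% + ¥1.65/kg.
Origin Serius qualifies under the Velland–Serius agreement and 1599.48 is covered: preferential rate 5% applies instead.
The additional-duty order on 1599.48 targets Karland, not Serius; it does not apply.
Duty = ¥223,391.00 × 5% = ¥11,169.55.
Line 3 (9586.69, Serius, 2,927 units, ¥565,437.86):
Base rate for 9586.69 is 9.5%.
Origin Serius qualifies under the Velland–Serius agreement and 9586.69 is covered: preferential rate 8% applies instead.
Duty = ¥565,437.86 × 8% = ¥45,235.03.
Total = ¥1,724.93 + ¥11,169.55 + ¥45,235.03 = ¥58,129.51.

¥58,129.51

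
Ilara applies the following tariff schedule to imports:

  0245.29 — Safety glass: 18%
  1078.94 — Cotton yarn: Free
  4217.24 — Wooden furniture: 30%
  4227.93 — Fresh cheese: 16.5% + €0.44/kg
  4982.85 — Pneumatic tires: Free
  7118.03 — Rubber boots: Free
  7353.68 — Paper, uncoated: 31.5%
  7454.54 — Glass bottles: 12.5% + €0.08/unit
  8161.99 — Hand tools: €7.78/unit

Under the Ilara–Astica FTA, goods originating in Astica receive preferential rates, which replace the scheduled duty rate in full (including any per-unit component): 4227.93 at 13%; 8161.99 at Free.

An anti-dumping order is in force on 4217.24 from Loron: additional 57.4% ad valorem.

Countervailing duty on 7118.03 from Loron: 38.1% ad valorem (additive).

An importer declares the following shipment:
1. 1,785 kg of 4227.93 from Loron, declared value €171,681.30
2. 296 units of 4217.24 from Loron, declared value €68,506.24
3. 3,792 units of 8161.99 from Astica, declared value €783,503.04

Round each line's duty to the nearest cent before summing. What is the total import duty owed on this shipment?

Line 1 (4227.93, Loron, 1,785 kg, €171,681.30):
Base rate for 4227.93 is 16.5% + €0.44/kg.
4227.93 has an FTA preferential rate, but origin Loron is not Astica; base rate stands.
Duty = €171,681.30 × 16.5% + 1,785 × €0.44 = €29,112.81.
Line 2 (4217.24, Loron, 296 units, €68,506.24):
Base rate for 4217.24 is 30%.
Additional duty on 4217.24 from Loron: +57.4%. Applied ad valorem rate: 30% + 57.4% = 87.4%.
Duty = €68,506.24 × 87.4% = €59,874.45.
Line 3 (8161.99, Astica, 3,792 units, €783,503.04):
Base rate for 8161.99 is €7.78/unit.
Origin Astica qualifies under the Ilara–Astica agreement and 8161.99 is covered: preferential rate Free applies instead.
Duty = €783,503.04 × 0% = €0.00.
Total = €29,112.81 + €59,874.45 + €0.00 = €88,987.26.

€88,987.26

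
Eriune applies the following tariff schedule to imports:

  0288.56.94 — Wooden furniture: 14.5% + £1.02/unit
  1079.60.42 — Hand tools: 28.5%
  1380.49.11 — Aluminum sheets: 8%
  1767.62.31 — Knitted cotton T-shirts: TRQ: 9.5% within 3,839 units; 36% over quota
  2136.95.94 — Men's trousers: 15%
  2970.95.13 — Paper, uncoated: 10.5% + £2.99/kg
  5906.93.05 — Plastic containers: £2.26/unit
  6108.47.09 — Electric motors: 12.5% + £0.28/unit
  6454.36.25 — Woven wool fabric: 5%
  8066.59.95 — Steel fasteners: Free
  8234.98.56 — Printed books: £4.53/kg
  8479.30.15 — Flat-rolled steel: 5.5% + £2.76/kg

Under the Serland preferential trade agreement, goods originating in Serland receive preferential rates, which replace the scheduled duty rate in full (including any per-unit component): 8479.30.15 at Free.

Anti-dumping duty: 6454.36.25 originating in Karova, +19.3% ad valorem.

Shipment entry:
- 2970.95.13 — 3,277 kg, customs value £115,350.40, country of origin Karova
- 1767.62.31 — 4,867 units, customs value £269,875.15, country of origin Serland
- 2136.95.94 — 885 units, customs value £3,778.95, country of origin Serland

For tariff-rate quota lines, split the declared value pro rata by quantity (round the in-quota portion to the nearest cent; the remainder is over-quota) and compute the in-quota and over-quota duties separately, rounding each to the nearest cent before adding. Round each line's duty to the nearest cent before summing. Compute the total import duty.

Line 1 (2970.95.13, Karova, 3,277 kg, £115,350.40):
Base rate for 2970.95.13 is 10.5% + £2.99/kg.
Duty = £115,350.40 × 10.5% + 3,277 × £2.99 = £21,910.02.
Line 2 (1767.62.31, Serland, 4,867 units, £269,875.15):
Code 1767.62.31 is under a tariff-rate quota (threshold 3,839 units). In-quota: 3,839 units at 9.5%; over-quota: 1,028 units at 36%.
Pro-rata value split: in-quota = £269,875.15 × 3,839/4,867 = £212,872.55; over-quota = £269,875.15 − £212,872.55 = £57,002.60.
In-quota duty = £212,872.55 × 9.5% = £20,222.89. Over-quota duty = £57,002.60 × 36% = £20,520.94.
Line duty = £20,222.89 + £20,520.94 = £40,743.83.
Line 3 (2136.95.94, Serland, 885 units, £3,778.95):
Base rate for 2136.95.94 is 15%.
Origin Serland is the FTA partner but 2136.95.94 is not on the preference list; base rate stands.
Duty = £3,778.95 × 15% = £566.84.
Total = £21,910.02 + £40,743.83 + £566.84 = £63,220.69.

£63,220.69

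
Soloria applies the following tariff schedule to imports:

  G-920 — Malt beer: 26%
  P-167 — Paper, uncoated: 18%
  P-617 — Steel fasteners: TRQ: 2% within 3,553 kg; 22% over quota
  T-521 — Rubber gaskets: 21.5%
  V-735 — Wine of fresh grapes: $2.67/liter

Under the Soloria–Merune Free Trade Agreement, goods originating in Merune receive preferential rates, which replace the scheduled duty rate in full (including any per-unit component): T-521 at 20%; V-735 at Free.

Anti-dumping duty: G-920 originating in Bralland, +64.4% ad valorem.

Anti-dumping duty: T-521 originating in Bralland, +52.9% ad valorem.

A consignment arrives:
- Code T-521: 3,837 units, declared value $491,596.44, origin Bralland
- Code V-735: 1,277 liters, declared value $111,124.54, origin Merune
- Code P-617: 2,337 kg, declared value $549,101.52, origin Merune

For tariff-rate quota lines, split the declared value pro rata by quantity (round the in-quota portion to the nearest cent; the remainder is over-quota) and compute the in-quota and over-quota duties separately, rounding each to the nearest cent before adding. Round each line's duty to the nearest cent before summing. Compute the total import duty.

Line 1 (T-521, Bralland, 3,837 units, $491,596.44):
Base rate for T-521 is 21.5%.
T-521 has an FTA preferential rate, but origin Bralland is not Merune; base rate stands.
Additional duty on T-521 from Bralland: +52.9%. Applied ad valorem rate: 21.5% + 52.9% = 74.4%.
Duty = $491,596.44 × 74.4% = $365,747.75.
Line 2 (V-735, Merune, 1,277 liters, $111,124.54):
Base rate for V-735 is $2.67/liter.
Origin Merune qualifies under the Soloria–Merune agreement and V-735 is covered: preferential rate Free applies instead.
Duty = $111,124.54 × 0% = $0.00.
Line 3 (P-617, Merune, 2,337 kg, $549,101.52):
Code P-617 is under a tariff-rate quota (threshold 3,553 kg). Quantity 2,337 kg is within the quota, so the in-quota rate 2% applies to the full value.
Duty = $549,101.52 × 2% = $10,982.03.
Total = $365,747.75 + $0.00 + $10,982.03 = $376,729.78.

$376,729.78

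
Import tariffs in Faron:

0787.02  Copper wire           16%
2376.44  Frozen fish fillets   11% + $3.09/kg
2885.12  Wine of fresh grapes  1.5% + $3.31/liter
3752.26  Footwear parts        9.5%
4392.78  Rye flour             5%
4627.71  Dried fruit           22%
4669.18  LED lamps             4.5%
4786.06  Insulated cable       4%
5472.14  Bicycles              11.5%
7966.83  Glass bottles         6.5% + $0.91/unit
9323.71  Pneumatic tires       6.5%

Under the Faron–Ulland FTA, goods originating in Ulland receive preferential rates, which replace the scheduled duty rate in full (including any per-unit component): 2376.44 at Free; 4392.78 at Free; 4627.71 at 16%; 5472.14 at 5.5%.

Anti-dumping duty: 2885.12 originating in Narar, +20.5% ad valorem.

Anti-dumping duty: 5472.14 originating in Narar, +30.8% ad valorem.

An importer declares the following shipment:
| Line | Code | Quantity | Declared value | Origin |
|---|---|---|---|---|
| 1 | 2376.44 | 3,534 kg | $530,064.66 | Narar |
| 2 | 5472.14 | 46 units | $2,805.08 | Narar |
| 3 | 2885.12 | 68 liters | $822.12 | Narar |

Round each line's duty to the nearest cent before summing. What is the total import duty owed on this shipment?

Line 1 (2376.44, Narar, 3,534 kg, $530,064.66):
Base rate for 2376.44 is 11% + $3.09/kg.
2376.44 has an FTA preferential rate, but origin Narar is not Ulland; base rate stands.
Duty = $530,064.66 × 11% + 3,534 × $3.09 = $69,227.17.
Line 2 (5472.14, Narar, 46 units, $2,805.08):
Base rate for 5472.14 is 11.5%.
5472.14 has an FTA preferential rate, but origin Narar is not Ulland; base rate stands.
Additional duty on 5472.14 from Narar: +30.8%. Applied ad valorem rate: 11.5% + 30.8% = 42.3%.
Duty = $2,805.08 × 42.3% = $1,186.55.
Line 3 (2885.12, Narar, 68 liters, $822.12):
Base rate for 2885.12 is 1.5% + $3.31/liter.
Additional duty on 2885.12 from Narar: +20.5%. Applied ad valorem rate: 1.5% + 20.5% = 22%.
Duty = $822.12 × 22% + 68 × $3.31 = $405.95.
Total = $69,227.17 + $1,186.55 + $405.95 = $70,819.67.

$70,819.67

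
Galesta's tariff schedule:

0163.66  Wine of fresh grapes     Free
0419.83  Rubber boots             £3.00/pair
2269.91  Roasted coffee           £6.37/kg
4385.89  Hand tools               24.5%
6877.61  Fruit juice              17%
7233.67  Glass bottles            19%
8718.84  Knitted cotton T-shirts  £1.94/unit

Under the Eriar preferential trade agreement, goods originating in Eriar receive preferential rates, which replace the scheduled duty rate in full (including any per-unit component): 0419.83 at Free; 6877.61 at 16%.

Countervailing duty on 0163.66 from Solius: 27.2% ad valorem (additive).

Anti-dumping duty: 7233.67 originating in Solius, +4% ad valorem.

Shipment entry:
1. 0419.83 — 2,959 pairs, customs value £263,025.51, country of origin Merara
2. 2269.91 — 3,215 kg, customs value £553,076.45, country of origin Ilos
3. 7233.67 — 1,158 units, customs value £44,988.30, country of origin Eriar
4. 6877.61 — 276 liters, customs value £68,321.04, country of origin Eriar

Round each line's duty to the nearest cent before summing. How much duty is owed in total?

£48,835.70

Line 1 (0419.83, Merara, 2,959 pairs, £263,025.51):
Base rate for 0419.83 is £3.00/pair.
0419.83 has an FTA preferential rate, but origin Merara is not Eriar; base rate stands.
Duty = 2,959 × £3.00 = £8,877.00.
Line 2 (2269.91, Ilos, 3,215 kg, £553,076.45):
Base rate for 2269.91 is £6.37/kg.
Duty = 3,215 × £6.37 = £20,479.55.
Line 3 (7233.67, Eriar, 1,158 units, £44,988.30):
Base rate for 7233.67 is 19%.
Origin Eriar is the FTA partner but 7233.67 is not on the preference list; base rate stands.
The additional-duty order on 7233.67 targets Solius, not Eriar; it does not apply.
Duty = £44,988.30 × 19% = £8,547.78.
Line 4 (6877.61, Eriar, 276 liters, £68,321.04):
Base rate for 6877.61 is 17%.
Origin Eriar qualifies under the Galesta–Eriar agreement and 6877.61 is covered: preferential rate 16% applies instead.
Duty = £68,321.04 × 16% = £10,931.37.
Total = £8,877.00 + £20,479.55 + £8,547.78 + £10,931.37 = £48,835.70.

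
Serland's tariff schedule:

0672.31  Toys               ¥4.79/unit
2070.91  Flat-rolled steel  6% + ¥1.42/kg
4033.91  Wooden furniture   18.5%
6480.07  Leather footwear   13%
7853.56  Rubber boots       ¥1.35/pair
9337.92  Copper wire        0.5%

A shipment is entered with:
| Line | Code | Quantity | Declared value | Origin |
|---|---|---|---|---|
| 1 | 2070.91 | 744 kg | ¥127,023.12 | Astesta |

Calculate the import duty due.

¥8,677.87

Line 1 (2070.91, Astesta, 744 kg, ¥127,023.12):
Base rate for 2070.91 is 6% + ¥1.42/kg.
Duty = ¥127,023.12 × 6% + 744 × ¥1.42 = ¥8,677.87.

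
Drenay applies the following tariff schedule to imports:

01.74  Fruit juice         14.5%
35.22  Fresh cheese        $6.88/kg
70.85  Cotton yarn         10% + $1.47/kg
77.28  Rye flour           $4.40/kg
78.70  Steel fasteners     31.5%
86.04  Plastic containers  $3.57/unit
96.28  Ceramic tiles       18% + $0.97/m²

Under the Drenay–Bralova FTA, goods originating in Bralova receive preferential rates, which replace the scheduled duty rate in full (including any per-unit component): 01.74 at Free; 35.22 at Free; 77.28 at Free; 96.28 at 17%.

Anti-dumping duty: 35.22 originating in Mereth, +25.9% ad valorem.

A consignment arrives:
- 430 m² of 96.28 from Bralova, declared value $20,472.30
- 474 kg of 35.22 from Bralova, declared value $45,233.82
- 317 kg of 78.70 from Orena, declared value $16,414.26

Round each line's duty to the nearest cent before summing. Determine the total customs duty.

Line 1 (96.28, Bralova, 430 m², $20,472.30):
Base rate for 96.28 is 18% + $0.97/m².
Origin Bralova qualifies under the Drenay–Bralova agreement and 96.28 is covered: preferential rate 17% applies instead.
Duty = $20,472.30 × 17% = $3,480.29.
Line 2 (35.22, Bralova, 474 kg, $45,233.82):
Base rate for 35.22 is $6.88/kg.
Origin Bralova qualifies under the Drenay–Bralova agreement and 35.22 is covered: preferential rate Free applies instead.
The additional-duty order on 35.22 targets Mereth, not Bralova; it does not apply.
Duty = $45,233.82 × 0% = $0.00.
Line 3 (78.70, Orena, 317 kg, $16,414.26):
Base rate for 78.70 is 31.5%.
Duty = $16,414.26 × 31.5% = $5,170.49.
Total = $3,480.29 + $0.00 + $5,170.49 = $8,650.78.

$8,650.78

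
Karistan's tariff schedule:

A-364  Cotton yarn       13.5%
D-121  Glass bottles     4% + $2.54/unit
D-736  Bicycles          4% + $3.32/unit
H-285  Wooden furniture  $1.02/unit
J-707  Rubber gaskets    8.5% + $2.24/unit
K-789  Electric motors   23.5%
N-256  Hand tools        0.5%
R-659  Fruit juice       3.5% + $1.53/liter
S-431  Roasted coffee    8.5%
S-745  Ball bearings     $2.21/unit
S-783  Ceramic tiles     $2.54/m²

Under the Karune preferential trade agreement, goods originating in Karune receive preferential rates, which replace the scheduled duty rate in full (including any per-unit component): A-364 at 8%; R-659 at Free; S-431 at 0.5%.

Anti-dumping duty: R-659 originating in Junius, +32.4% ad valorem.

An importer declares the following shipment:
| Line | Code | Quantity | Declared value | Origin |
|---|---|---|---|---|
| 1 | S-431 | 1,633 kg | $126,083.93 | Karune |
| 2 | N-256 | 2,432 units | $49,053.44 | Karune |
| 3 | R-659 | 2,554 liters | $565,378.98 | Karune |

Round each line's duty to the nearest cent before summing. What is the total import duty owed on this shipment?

Line 1 (S-431, Karune, 1,633 kg, $126,083.93):
Base rate for S-431 is 8.5%.
Origin Karune qualifies under the Karistan–Karune agreement and S-431 is covered: preferential rate 0.5% applies instead.
Duty = $126,083.93 × 0.5% = $630.42.
Line 2 (N-256, Karune, 2,432 units, $49,053.44):
Base rate for N-256 is 0.5%.
Origin Karune is the FTA partner but N-256 is not on the preference list; base rate stands.
Duty = $49,053.44 × 0.5% = $245.27.
Line 3 (R-659, Karune, 2,554 liters, $565,378.98):
Base rate for R-659 is 3.5% + $1.53/liter.
Origin Karune qualifies under the Karistan–Karune agreement and R-659 is covered: preferential rate Free applies instead.
The additional-duty order on R-659 targets Junius, not Karune; it does not apply.
Duty = $565,378.98 × 0% = $0.00.
Total = $630.42 + $245.27 + $0.00 = $875.69.

$875.69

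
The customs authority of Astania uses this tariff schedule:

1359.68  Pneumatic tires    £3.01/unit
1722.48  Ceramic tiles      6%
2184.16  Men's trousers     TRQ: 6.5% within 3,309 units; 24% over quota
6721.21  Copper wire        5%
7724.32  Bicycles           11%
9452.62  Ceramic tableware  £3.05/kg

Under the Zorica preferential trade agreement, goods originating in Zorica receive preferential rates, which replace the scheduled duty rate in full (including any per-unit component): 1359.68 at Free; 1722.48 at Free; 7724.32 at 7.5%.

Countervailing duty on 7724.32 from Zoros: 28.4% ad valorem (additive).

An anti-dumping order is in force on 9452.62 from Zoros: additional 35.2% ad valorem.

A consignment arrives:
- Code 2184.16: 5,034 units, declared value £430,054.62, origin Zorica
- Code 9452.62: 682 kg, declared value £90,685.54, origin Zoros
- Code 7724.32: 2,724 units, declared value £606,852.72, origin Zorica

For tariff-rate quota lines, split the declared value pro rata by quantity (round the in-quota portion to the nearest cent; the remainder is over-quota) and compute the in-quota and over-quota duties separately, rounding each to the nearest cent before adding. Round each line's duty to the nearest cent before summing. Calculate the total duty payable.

£133,258.09

Line 1 (2184.16, Zorica, 5,034 units, £430,054.62):
Code 2184.16 is under a tariff-rate quota (threshold 3,309 units). In-quota: 3,309 units at 6.5%; over-quota: 1,725 units at 24%.
Pro-rata value split: in-quota = £430,054.62 × 3,309/5,034 = £282,687.87; over-quota = £430,054.62 − £282,687.87 = £147,366.75.
In-quota duty = £282,687.87 × 6.5% = £18,374.71. Over-quota duty = £147,366.75 × 24% = £35,368.02.
Line duty = £18,374.71 + £35,368.02 = £53,742.73.
Line 2 (9452.62, Zoros, 682 kg, £90,685.54):
Base rate for 9452.62 is £3.05/kg.
Additional duty on 9452.62 from Zoros: +35.2% ad valorem. Applied ad valorem rate = 35.2%.
Duty = £90,685.54 × 35.2% + 682 × £3.05 = £34,001.41.
Line 3 (7724.32, Zorica, 2,724 units, £606,852.72):
Base rate for 7724.32 is 11%.
Origin Zorica qualifies under the Astania–Zorica agreement and 7724.32 is covered: preferential rate 7.5% applies instead.
The additional-duty order on 7724.32 targets Zoros, not Zorica; it does not apply.
Duty = £606,852.72 × 7.5% = £45,513.95.
Total = £53,742.73 + £34,001.41 + £45,513.95 = £133,258.09.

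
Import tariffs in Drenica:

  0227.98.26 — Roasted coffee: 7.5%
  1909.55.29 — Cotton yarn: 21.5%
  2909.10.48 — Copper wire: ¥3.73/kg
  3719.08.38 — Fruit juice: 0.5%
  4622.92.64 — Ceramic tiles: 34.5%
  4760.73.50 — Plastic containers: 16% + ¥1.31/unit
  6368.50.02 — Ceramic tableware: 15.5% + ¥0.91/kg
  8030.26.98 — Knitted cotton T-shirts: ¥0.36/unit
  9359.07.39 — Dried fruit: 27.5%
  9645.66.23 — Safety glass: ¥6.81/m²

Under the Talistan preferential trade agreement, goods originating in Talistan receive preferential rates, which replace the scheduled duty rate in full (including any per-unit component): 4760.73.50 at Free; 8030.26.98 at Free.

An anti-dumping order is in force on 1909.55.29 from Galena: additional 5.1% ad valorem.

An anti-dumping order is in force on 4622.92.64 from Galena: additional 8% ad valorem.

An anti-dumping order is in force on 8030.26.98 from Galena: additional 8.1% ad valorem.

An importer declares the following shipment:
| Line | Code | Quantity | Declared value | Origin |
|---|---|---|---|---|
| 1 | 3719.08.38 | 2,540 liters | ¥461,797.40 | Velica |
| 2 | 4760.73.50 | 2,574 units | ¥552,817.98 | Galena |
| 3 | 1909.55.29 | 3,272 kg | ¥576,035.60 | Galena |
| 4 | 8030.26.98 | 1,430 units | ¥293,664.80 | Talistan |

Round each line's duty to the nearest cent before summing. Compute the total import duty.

Line 1 (3719.08.38, Velica, 2,540 liters, ¥461,797.40):
Base rate for 3719.08.38 is 0.5%.
Duty = ¥461,797.40 × 0.5% = ¥2,308.99.
Line 2 (4760.73.50, Galena, 2,574 units, ¥552,817.98):
Base rate for 4760.73.50 is 16% + ¥1.31/unit.
4760.73.50 has an FTA preferential rate, but origin Galena is not Talistan; base rate stands.
Duty = ¥552,817.98 × 16% + 2,574 × ¥1.31 = ¥91,822.82.
Line 3 (1909.55.29, Galena, 3,272 kg, ¥576,035.60):
Base rate for 1909.55.29 is 21.5%.
Additional duty on 1909.55.29 from Galena: +5.1%. Applied ad valorem rate: 21.5% + 5.1% = 26.6%.
Duty = ¥576,035.60 × 26.6% = ¥153,225.47.
Line 4 (8030.26.98, Talistan, 1,430 units, ¥293,664.80):
Base rate for 8030.26.98 is ¥0.36/unit.
Origin Talistan qualifies under the Drenica–Talistan agreement and 8030.26.98 is covered: preferential rate Free applies instead.
The additional-duty order on 8030.26.98 targets Galena, not Talistan; it does not apply.
Duty = ¥293,664.80 × 0% = ¥0.00.
Total = ¥2,308.99 + ¥91,822.82 + ¥153,225.47 + ¥0.00 = ¥247,357.28.

¥247,357.28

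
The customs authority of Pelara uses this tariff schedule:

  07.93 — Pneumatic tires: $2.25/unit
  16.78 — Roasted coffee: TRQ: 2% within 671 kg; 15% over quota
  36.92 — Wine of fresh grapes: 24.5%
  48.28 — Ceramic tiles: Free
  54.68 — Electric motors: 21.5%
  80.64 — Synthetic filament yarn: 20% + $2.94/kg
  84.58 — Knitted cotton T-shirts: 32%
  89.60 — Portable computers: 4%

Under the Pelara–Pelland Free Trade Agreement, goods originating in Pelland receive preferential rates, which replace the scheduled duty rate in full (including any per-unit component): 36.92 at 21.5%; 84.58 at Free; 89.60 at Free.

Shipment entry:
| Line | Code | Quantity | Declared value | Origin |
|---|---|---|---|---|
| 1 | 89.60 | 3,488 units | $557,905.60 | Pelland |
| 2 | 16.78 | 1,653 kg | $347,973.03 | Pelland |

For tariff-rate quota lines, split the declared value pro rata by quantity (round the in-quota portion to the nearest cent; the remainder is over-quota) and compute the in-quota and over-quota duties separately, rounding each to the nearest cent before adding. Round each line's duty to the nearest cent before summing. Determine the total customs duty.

Line 1 (89.60, Pelland, 3,488 units, $557,905.60):
Base rate for 89.60 is 4%.
Origin Pelland qualifies under the Pelara–Pelland agreement and 89.60 is covered: preferential rate Free applies instead.
Duty = $557,905.60 × 0% = $0.00.
Line 2 (16.78, Pelland, 1,653 kg, $347,973.03):
Code 16.78 is under a tariff-rate quota (threshold 671 kg). In-quota: 671 kg at 2%; over-quota: 982 kg at 15%.
Pro-rata value split: in-quota = $347,973.03 × 671/1,653 = $141,252.21; over-quota = $347,973.03 − $141,252.21 = $206,720.82.
In-quota duty = $141,252.21 × 2% = $2,825.04. Over-quota duty = $206,720.82 × 15% = $31,008.12.
Line duty = $2,825.04 + $31,008.12 = $33,833.16.
Total = $0.00 + $33,833.16 = $33,833.16.

$33,833.16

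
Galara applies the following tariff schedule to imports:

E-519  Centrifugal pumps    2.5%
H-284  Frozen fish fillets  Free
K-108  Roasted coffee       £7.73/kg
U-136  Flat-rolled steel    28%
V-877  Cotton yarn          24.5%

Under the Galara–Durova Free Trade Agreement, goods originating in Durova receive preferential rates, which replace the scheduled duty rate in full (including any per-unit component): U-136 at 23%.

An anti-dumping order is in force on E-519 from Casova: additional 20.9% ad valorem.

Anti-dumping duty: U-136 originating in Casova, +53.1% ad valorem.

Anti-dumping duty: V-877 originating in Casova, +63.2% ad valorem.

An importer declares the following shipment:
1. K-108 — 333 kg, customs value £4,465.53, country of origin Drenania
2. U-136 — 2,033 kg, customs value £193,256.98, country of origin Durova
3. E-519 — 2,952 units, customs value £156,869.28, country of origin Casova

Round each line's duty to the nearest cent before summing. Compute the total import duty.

Line 1 (K-108, Drenania, 333 kg, £4,465.53):
Base rate for K-108 is £7.73/kg.
Duty = 333 × £7.73 = £2,574.09.
Line 2 (U-136, Durova, 2,033 kg, £193,256.98):
Base rate for U-136 is 28%.
Origin Durova qualifies under the Galara–Durova agreement and U-136 is covered: preferential rate 23% applies instead.
The additional-duty order on U-136 targets Casova, not Durova; it does not apply.
Duty = £193,256.98 × 23% = £44,449.11.
Line 3 (E-519, Casova, 2,952 units, £156,869.28):
Base rate for E-519 is 2.5%.
Additional duty on E-519 from Casova: +20.9%. Applied ad valorem rate: 2.5% + 20.9% = 23.4%.
Duty = £156,869.28 × 23.4% = £36,707.41.
Total = £2,574.09 + £44,449.11 + £36,707.41 = £83,730.61.

£83,730.61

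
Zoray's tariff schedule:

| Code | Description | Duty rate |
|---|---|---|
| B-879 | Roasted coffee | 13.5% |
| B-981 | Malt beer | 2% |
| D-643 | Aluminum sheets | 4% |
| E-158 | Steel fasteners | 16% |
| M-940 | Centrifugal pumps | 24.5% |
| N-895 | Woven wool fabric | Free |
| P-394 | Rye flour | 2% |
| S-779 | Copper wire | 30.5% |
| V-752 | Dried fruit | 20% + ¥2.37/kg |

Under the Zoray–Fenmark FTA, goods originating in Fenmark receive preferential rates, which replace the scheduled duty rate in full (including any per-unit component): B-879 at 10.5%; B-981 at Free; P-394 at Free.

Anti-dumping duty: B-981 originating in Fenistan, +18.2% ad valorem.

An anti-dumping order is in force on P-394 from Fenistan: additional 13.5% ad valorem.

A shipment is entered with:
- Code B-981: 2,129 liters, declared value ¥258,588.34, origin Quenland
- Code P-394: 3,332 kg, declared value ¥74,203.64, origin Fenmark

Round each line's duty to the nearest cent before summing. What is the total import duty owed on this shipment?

Line 1 (B-981, Quenland, 2,129 liters, ¥258,588.34):
Base rate for B-981 is 2%.
B-981 has an FTA preferential rate, but origin Quenland is not Fenmark; base rate stands.
The additional-duty order on B-981 targets Fenistan, not Quenland; it does not apply.
Duty = ¥258,588.34 × 2% = ¥5,171.77.
Line 2 (P-394, Fenmark, 3,332 kg, ¥74,203.64):
Base rate for P-394 is 2%.
Origin Fenmark qualifies under the Zoray–Fenmark agreement and P-394 is covered: preferential rate Free applies instead.
The additional-duty order on P-394 targets Fenistan, not Fenmark; it does not apply.
Duty = ¥74,203.64 × 0% = ¥0.00.
Total = ¥5,171.77 + ¥0.00 = ¥5,171.77.

¥5,171.77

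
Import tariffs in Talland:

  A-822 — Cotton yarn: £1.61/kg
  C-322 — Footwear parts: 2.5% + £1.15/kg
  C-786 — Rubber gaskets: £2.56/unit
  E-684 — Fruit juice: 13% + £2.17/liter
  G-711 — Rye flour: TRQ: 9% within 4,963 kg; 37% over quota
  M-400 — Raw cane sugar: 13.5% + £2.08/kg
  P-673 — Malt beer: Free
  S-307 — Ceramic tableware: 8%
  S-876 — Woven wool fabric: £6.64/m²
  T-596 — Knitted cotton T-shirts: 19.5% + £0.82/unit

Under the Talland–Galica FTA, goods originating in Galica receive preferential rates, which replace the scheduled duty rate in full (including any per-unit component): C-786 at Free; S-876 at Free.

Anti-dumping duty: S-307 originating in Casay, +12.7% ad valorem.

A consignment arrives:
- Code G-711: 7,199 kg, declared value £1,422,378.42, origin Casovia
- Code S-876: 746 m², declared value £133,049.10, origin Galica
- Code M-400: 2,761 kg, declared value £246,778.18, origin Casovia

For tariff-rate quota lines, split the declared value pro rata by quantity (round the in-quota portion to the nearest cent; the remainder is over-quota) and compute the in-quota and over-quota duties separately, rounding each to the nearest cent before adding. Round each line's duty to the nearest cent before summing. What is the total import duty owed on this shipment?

Line 1 (G-711, Casovia, 7,199 kg, £1,422,378.42):
Code G-711 is under a tariff-rate quota (threshold 4,963 kg). In-quota: 4,963 kg at 9%; over-quota: 2,236 kg at 37%.
Pro-rata value split: in-quota = £1,422,378.42 × 4,963/7,199 = £980,589.54; over-quota = £1,422,378.42 − £980,589.54 = £441,788.88.
In-quota duty = £980,589.54 × 9% = £88,253.06. Over-quota duty = £441,788.88 × 37% = £163,461.89.
Line duty = £88,253.06 + £163,461.89 = £251,714.95.
Line 2 (S-876, Galica, 746 m², £133,049.10):
Base rate for S-876 is £6.64/m².
Origin Galica qualifies under the Talland–Galica agreement and S-876 is covered: preferential rate Free applies instead.
Duty = £133,049.10 × 0% = £0.00.
Line 3 (M-400, Casovia, 2,761 kg, £246,778.18):
Base rate for M-400 is 13.5% + £2.08/kg.
Duty = £246,778.18 × 13.5% + 2,761 × £2.08 = £39,057.93.
Total = £251,714.95 + £0.00 + £39,057.93 = £290,772.88.

£290,772.88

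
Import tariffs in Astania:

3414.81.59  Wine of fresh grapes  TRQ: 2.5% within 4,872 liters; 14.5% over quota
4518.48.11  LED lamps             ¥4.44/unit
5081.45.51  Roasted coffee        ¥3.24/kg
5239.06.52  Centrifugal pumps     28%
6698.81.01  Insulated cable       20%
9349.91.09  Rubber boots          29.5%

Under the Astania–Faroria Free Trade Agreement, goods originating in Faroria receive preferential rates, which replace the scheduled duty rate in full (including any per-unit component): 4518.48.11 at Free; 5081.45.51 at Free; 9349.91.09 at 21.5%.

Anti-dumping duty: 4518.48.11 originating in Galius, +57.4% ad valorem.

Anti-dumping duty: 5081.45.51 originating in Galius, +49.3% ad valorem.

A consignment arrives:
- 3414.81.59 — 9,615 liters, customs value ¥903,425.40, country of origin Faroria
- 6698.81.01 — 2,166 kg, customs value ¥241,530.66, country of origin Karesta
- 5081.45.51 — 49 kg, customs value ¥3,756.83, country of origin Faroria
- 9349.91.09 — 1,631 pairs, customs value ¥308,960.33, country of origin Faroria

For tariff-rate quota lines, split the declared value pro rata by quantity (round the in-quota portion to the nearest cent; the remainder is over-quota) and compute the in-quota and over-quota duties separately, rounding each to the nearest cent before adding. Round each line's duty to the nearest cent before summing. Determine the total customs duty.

Line 1 (3414.81.59, Faroria, 9,615 liters, ¥903,425.40):
Code 3414.81.59 is under a tariff-rate quota (threshold 4,872 liters). In-quota: 4,872 liters at 2.5%; over-quota: 4,743 liters at 14.5%.
Pro-rata value split: in-quota = ¥903,425.40 × 4,872/9,615 = ¥457,773.12; over-quota = ¥903,425.40 − ¥457,773.12 = ¥445,652.28.
In-quota duty = ¥457,773.12 × 2.5% = ¥11,444.33. Over-quota duty = ¥445,652.28 × 14.5% = ¥64,619.58.
Line duty = ¥11,444.33 + ¥64,619.58 = ¥76,063.91.
Line 2 (6698.81.01, Karesta, 2,166 kg, ¥241,530.66):
Base rate for 6698.81.01 is 20%.
Duty = ¥241,530.66 × 20% = ¥48,306.13.
Line 3 (5081.45.51, Faroria, 49 kg, ¥3,756.83):
Base rate for 5081.45.51 is ¥3.24/kg.
Origin Faroria qualifies under the Astania–Faroria agreement and 5081.45.51 is covered: preferential rate Free applies instead.
The additional-duty order on 5081.45.51 targets Galius, not Faroria; it does not apply.
Duty = ¥3,756.83 × 0% = ¥0.00.
Line 4 (9349.91.09, Faroria, 1,631 pairs, ¥308,960.33):
Base rate for 9349.91.09 is 29.5%.
Origin Faroria qualifies under the Astania–Faroria agreement and 9349.91.09 is covered: preferential rate 21.5% applies instead.
Duty = ¥308,960.33 × 21.5% = ¥66,426.47.
Total = ¥76,063.91 + ¥48,306.13 + ¥0.00 + ¥66,426.47 = ¥190,796.51.

¥190,796.51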